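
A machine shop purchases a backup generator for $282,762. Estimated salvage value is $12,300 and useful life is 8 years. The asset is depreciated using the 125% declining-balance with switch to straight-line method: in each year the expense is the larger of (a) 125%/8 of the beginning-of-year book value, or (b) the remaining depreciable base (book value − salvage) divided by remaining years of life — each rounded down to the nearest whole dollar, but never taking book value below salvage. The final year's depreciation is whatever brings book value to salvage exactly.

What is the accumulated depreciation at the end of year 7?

Depreciable base = $282,762 − $12,300 = $270,462.
Year 1: DB = ⌊$282,762 × 125%/8⌋ = $44,181; SL = ⌊$270,462/8⌋ = $33,807 → take DB $44,181. Book value $238,581.
Year 2: DB = ⌊$238,581 × 125%/8⌋ = $37,278; SL = ⌊$226,281/7⌋ = $32,325 → take DB $37,278. Book value $201,303.
Year 3: DB = ⌊$201,303 × 125%/8⌋ = $31,453; SL = ⌊$189,003/6⌋ = $31,500 → take SL $31,500. Book value $169,803.
Year 4: DB = ⌊$169,803 × 125%/8⌋ = $26,531; SL = ⌊$157,503/5⌋ = $31,500 → take SL $31,500. Book value $138,303.
Year 5: DB = ⌊$138,303 × 125%/8⌋ = $21,609; SL = ⌊$126,003/4⌋ = $31,500 → take SL $31,500. Book value $106,803.
Year 6: DB = ⌊$106,803 × 125%/8⌋ = $16,687; SL = ⌊$94,503/3⌋ = $31,501 → take SL $31,501. Book value $75,302.
Year 7: DB = ⌊$75,302 × 125%/8⌋ = $11,765; SL = ⌊$63,002/2⌋ = $31,501 → take SL $31,501. Book value $43,801.
Accumulated through year 7 = $282,762 − $43,801 = $238,961.

$238,961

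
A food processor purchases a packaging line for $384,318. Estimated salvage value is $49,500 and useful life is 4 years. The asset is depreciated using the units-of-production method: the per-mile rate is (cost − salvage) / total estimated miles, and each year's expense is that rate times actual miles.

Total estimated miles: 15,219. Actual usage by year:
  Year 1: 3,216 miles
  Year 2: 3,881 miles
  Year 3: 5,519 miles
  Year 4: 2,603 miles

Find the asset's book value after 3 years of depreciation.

Depreciable base = $384,318 − $49,500 = $334,818.
Rate = $334,818 / 15,219 miles = $22 per mile.
Year 1: 3,216 × $22 = $70,752. Book value $313,566.
Year 2: 3,881 × $22 = $85,382. Book value $228,184.
Year 3: 5,519 × $22 = $121,418. Book value $106,766.

$106,766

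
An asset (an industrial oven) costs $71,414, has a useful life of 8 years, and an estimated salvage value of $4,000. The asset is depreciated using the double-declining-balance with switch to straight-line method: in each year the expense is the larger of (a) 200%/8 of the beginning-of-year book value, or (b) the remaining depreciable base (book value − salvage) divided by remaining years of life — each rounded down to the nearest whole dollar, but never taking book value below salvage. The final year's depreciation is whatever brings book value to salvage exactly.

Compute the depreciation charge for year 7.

Depreciable base = $71,414 − $4,000 = $67,414.
Year 1: DB = ⌊$71,414 × 200%/8⌋ = $17,853; SL = ⌊$67,414/8⌋ = $8,426 → take DB $17,853. Book value $53,561.
Year 2: DB = ⌊$53,561 × 200%/8⌋ = $13,390; SL = ⌊$49,561/7⌋ = $7,080 → take DB $13,390. Book value $40,171.
Year 3: DB = ⌊$40,171 × 200%/8⌋ = $10,042; SL = ⌊$36,171/6⌋ = $6,028 → take DB $10,042. Book value $30,129.
Year 4: DB = ⌊$30,129 × 200%/8⌋ = $7,532; SL = ⌊$26,129/5⌋ = $5,225 → take DB $7,532. Book value $22,597.
Year 5: DB = ⌊$22,597 × 200%/8⌋ = $5,649; SL = ⌊$18,597/4⌋ = $4,649 → take DB $5,649. Book value $16,948.
Year 6: DB = ⌊$16,948 × 200%/8⌋ = $4,237; SL = ⌊$12,948/3⌋ = $4,316 → take SL $4,316. Book value $12,632.
Year 7: DB = ⌊$12,632 × 200%/8⌋ = $3,158; SL = ⌊$8,632/2⌋ = $4,316 → take SL $4,316. Book value $8,316.

$4,316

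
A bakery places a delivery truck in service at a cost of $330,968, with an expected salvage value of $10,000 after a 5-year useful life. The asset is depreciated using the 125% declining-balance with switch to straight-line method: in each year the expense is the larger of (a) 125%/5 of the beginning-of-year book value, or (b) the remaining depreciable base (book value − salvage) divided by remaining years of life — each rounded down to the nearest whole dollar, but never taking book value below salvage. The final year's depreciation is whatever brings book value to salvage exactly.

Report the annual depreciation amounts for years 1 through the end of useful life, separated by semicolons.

Depreciable base = $330,968 − $10,000 = $320,968.
Year 1: DB = ⌊$330,968 × 125%/5⌋ = $82,742; SL = ⌊$320,968/5⌋ = $64,193 → take DB $82,742. Book value $248,226.
Year 2: DB = ⌊$248,226 × 125%/5⌋ = $62,056; SL = ⌊$238,226/4⌋ = $59,556 → take DB $62,056. Book value $186,170.
Year 3: DB = ⌊$186,170 × 125%/5⌋ = $46,542; SL = ⌊$176,170/3⌋ = $58,723 → take SL $58,723. Book value $127,447.
Year 4: DB = ⌊$127,447 × 125%/5⌋ = $31,861; SL = ⌊$117,447/2⌋ = $58,723 → take SL $58,723. Book value $68,724.
Year 5 (final): $68,724 − $10,000 = $58,724. Book value $10,000.

$82,742; $62,056; $58,723; $58,723; $58,724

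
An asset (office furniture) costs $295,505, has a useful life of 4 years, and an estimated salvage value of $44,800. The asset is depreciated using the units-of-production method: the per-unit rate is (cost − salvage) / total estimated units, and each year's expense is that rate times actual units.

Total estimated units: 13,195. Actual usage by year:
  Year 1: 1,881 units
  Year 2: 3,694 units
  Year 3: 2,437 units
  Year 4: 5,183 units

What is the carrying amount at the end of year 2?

$189,580

Depreciable base = $295,505 − $44,800 = $250,705.
Rate = $250,705 / 13,195 units = $19 per unit.
Year 1: 1,881 × $19 = $35,739. Book value $259,766.
Year 2: 3,694 × $19 = $70,186. Book value $189,580.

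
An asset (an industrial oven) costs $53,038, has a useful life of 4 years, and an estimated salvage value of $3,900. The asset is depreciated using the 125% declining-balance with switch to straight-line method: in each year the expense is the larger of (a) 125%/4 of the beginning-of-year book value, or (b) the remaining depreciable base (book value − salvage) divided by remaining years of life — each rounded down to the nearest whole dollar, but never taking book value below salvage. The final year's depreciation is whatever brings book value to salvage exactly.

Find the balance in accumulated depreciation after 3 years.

$38,553

Depreciable base = $53,038 − $3,900 = $49,138.
Year 1: DB = ⌊$53,038 × 125%/4⌋ = $16,574; SL = ⌊$49,138/4⌋ = $12,284 → take DB $16,574. Book value $36,464.
Year 2: DB = ⌊$36,464 × 125%/4⌋ = $11,395; SL = ⌊$32,564/3⌋ = $10,854 → take DB $11,395. Book value $25,069.
Year 3: DB = ⌊$25,069 × 125%/4⌋ = $7,834; SL = ⌊$21,169/2⌋ = $10,584 → take SL $10,584. Book value $14,485.
Accumulated through year 3 = $53,038 − $14,485 = $38,553.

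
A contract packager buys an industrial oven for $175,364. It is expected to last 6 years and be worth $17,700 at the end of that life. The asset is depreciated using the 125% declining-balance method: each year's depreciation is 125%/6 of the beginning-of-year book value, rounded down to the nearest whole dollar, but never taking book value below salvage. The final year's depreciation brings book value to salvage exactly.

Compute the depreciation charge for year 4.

$18,127

Depreciable base = $175,364 − $17,700 = $157,664.
Year 1: ⌊$175,364 × 125%/6⌋ = $36,534. Book value $138,830.
Year 2: ⌊$138,830 × 125%/6⌋ = $28,922. Book value $109,908.
Year 3: ⌊$109,908 × 125%/6⌋ = $22,897. Book value $87,011.
Year 4: ⌊$87,011 × 125%/6⌋ = $18,127. Book value $68,884.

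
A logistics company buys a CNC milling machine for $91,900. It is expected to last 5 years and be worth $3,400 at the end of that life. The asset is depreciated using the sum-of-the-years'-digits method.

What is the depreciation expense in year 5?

Depreciable base = $91,900 − $3,400 = $88,500.
Sum of the years' digits = 5+4+3+2+1 = 15.
Year 1: $88,500 × 5/15 = $29,500. Book value $62,400.
Year 2: $88,500 × 4/15 = $23,600. Book value $38,800.
Year 3: $88,500 × 3/15 = $17,700. Book value $21,100.
Year 4: $88,500 × 2/15 = $11,800. Book value $9,300.
Year 5: $88,500 × 1/15 = $5,900. Book value $3,400.

$5,900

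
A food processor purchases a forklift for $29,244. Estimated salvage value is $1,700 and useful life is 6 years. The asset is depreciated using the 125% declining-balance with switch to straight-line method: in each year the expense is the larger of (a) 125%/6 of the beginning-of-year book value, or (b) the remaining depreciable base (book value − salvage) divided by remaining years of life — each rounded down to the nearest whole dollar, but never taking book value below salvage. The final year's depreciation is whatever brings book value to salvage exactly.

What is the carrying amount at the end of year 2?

$18,329

Depreciable base = $29,244 − $1,700 = $27,544.
Year 1: DB = ⌊$29,244 × 125%/6⌋ = $6,092; SL = ⌊$27,544/6⌋ = $4,590 → take DB $6,092. Book value $23,152.
Year 2: DB = ⌊$23,152 × 125%/6⌋ = $4,823; SL = ⌊$21,452/5⌋ = $4,290 → take DB $4,823. Book value $18,329.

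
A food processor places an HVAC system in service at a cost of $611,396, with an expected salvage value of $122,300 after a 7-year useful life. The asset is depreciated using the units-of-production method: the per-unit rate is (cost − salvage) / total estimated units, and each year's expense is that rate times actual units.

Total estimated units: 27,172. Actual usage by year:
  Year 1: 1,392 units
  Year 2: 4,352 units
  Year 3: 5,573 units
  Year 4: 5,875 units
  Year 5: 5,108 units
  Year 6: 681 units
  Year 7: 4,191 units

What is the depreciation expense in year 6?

$12,258

Depreciable base = $611,396 − $122,300 = $489,096.
Rate = $489,096 / 27,172 units = $18 per unit.
Year 1: 1,392 × $18 = $25,056. Book value $586,340.
Year 2: 4,352 × $18 = $78,336. Book value $508,004.
Year 3: 5,573 × $18 = $100,314. Book value $407,690.
Year 4: 5,875 × $18 = $105,750. Book value $301,940.
Year 5: 5,108 × $18 = $91,944. Book value $209,996.
Year 6: 681 × $18 = $12,258. Book value $197,738.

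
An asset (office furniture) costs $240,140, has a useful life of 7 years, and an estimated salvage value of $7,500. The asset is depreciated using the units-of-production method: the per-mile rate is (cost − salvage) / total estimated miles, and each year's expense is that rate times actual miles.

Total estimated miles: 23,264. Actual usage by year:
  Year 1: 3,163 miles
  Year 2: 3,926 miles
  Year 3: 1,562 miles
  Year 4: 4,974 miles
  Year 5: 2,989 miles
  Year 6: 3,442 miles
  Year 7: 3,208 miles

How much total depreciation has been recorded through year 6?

Depreciable base = $240,140 − $7,500 = $232,640.
Rate = $232,640 / 23,264 miles = $10 per mile.
Year 1: 3,163 × $10 = $31,630. Book value $208,510.
Year 2: 3,926 × $10 = $39,260. Book value $169,250.
Year 3: 1,562 × $10 = $15,620. Book value $153,630.
Year 4: 4,974 × $10 = $49,740. Book value $103,890.
Year 5: 2,989 × $10 = $29,890. Book value $74,000.
Year 6: 3,442 × $10 = $34,420. Book value $39,580.
Accumulated through year 6 = $240,140 − $39,580 = $200,560.

$200,560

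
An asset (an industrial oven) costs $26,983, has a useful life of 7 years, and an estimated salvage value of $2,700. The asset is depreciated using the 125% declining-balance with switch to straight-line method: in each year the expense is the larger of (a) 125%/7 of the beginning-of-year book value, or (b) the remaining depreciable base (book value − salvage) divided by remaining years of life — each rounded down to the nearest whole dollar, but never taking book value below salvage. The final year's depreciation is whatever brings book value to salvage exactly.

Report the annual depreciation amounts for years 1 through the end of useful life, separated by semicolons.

$4,818; $3,958; $3,251; $3,064; $3,064; $3,064; $3,064

Depreciable base = $26,983 − $2,700 = $24,283.
Year 1: DB = ⌊$26,983 × 125%/7⌋ = $4,818; SL = ⌊$24,283/7⌋ = $3,469 → take DB $4,818. Book value $22,165.
Year 2: DB = ⌊$22,165 × 125%/7⌋ = $3,958; SL = ⌊$19,465/6⌋ = $3,244 → take DB $3,958. Book value $18,207.
Year 3: DB = ⌊$18,207 × 125%/7⌋ = $3,251; SL = ⌊$15,507/5⌋ = $3,101 → take DB $3,251. Book value $14,956.
Year 4: DB = ⌊$14,956 × 125%/7⌋ = $2,670; SL = ⌊$12,256/4⌋ = $3,064 → take SL $3,064. Book value $11,892.
Year 5: DB = ⌊$11,892 × 125%/7⌋ = $2,123; SL = ⌊$9,192/3⌋ = $3,064 → take SL $3,064. Book value $8,828.
Year 6: DB = ⌊$8,828 × 125%/7⌋ = $1,576; SL = ⌊$6,128/2⌋ = $3,064 → take SL $3,064. Book value $5,764.
Year 7 (final): $5,764 − $2,700 = $3,064. Book value $2,700.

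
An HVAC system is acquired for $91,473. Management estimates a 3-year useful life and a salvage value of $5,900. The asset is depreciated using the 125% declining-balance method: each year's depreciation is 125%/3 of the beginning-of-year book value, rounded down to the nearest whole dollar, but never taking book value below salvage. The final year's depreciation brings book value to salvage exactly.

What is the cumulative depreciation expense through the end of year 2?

$60,346

Depreciable base = $91,473 − $5,900 = $85,573.
Year 1: ⌊$91,473 × 125%/3⌋ = $38,113. Book value $53,360.
Year 2: ⌊$53,360 × 125%/3⌋ = $22,233. Book value $31,127.
Accumulated through year 2 = $91,473 − $31,127 = $60,346.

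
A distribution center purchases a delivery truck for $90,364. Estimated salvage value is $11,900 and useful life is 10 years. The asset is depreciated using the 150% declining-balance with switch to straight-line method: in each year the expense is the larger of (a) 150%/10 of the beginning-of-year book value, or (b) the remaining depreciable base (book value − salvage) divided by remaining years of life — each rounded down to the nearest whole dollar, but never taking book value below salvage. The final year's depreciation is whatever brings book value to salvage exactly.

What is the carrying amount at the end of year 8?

$22,992

Depreciable base = $90,364 − $11,900 = $78,464.
Year 1: DB = ⌊$90,364 × 150%/10⌋ = $13,554; SL = ⌊$78,464/10⌋ = $7,846 → take DB $13,554. Book value $76,810.
Year 2: DB = ⌊$76,810 × 150%/10⌋ = $11,521; SL = ⌊$64,910/9⌋ = $7,212 → take DB $11,521. Book value $65,289.
Year 3: DB = ⌊$65,289 × 150%/10⌋ = $9,793; SL = ⌊$53,389/8⌋ = $6,673 → take DB $9,793. Book value $55,496.
Year 4: DB = ⌊$55,496 × 150%/10⌋ = $8,324; SL = ⌊$43,596/7⌋ = $6,228 → take DB $8,324. Book value $47,172.
Year 5: DB = ⌊$47,172 × 150%/10⌋ = $7,075; SL = ⌊$35,272/6⌋ = $5,878 → take DB $7,075. Book value $40,097.
Year 6: DB = ⌊$40,097 × 150%/10⌋ = $6,014; SL = ⌊$28,197/5⌋ = $5,639 → take DB $6,014. Book value $34,083.
Year 7: DB = ⌊$34,083 × 150%/10⌋ = $5,112; SL = ⌊$22,183/4⌋ = $5,545 → take SL $5,545. Book value $28,538.
Year 8: DB = ⌊$28,538 × 150%/10⌋ = $4,280; SL = ⌊$16,638/3⌋ = $5,546 → take SL $5,546. Book value $22,992.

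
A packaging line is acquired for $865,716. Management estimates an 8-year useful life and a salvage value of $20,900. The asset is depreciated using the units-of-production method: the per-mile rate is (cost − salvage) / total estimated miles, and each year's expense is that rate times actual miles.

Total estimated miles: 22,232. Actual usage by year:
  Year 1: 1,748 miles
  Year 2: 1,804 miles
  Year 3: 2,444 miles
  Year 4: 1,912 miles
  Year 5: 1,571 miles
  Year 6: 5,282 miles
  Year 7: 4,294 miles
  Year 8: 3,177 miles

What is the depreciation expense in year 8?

Depreciable base = $865,716 − $20,900 = $844,816.
Rate = $844,816 / 22,232 miles = $38 per mile.
Year 1: 1,748 × $38 = $66,424. Book value $799,292.
Year 2: 1,804 × $38 = $68,552. Book value $730,740.
Year 3: 2,444 × $38 = $92,872. Book value $637,868.
Year 4: 1,912 × $38 = $72,656. Book value $565,212.
Year 5: 1,571 × $38 = $59,698. Book value $505,514.
Year 6: 5,282 × $38 = $200,716. Book value $304,798.
Year 7: 4,294 × $38 = $163,172. Book value $141,626.
Year 8: 3,177 × $38 = $120,726. Book value $20,900.

$120,726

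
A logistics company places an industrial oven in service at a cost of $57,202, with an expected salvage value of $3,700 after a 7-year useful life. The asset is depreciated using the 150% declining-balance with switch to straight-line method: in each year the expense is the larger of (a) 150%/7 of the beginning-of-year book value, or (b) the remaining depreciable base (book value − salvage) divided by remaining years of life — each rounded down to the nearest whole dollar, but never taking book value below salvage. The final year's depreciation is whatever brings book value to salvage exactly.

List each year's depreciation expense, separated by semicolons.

Depreciable base = $57,202 − $3,700 = $53,502.
Year 1: DB = ⌊$57,202 × 150%/7⌋ = $12,257; SL = ⌊$53,502/7⌋ = $7,643 → take DB $12,257. Book value $44,945.
Year 2: DB = ⌊$44,945 × 150%/7⌋ = $9,631; SL = ⌊$41,245/6⌋ = $6,874 → take DB $9,631. Book value $35,314.
Year 3: DB = ⌊$35,314 × 150%/7⌋ = $7,567; SL = ⌊$31,614/5⌋ = $6,322 → take DB $7,567. Book value $27,747.
Year 4: DB = ⌊$27,747 × 150%/7⌋ = $5,945; SL = ⌊$24,047/4⌋ = $6,011 → take SL $6,011. Book value $21,736.
Year 5: DB = ⌊$21,736 × 150%/7⌋ = $4,657; SL = ⌊$18,036/3⌋ = $6,012 → take SL $6,012. Book value $15,724.
Year 6: DB = ⌊$15,724 × 150%/7⌋ = $3,369; SL = ⌊$12,024/2⌋ = $6,012 → take SL $6,012. Book value $9,712.
Year 7 (final): $9,712 − $3,700 = $6,012. Book value $3,700.

$12,257; $9,631; $7,567; $6,011; $6,012; $6,012; $6,012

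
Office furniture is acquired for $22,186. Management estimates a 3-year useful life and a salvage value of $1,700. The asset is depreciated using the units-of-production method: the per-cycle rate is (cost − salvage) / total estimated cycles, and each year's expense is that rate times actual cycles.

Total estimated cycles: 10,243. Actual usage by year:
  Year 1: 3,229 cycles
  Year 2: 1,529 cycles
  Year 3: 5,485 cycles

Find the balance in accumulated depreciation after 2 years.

$9,516

Depreciable base = $22,186 − $1,700 = $20,486.
Rate = $20,486 / 10,243 cycles = $2 per cycle.
Year 1: 3,229 × $2 = $6,458. Book value $15,728.
Year 2: 1,529 × $2 = $3,058. Book value $12,670.
Accumulated through year 2 = $22,186 − $12,670 = $9,516.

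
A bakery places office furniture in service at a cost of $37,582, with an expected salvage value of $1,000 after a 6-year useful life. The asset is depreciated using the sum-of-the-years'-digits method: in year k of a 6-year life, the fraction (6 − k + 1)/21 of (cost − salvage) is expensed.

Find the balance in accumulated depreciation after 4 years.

Depreciable base = $37,582 − $1,000 = $36,582.
Sum of the years' digits = 6+5+4+3+2+1 = 21.
Year 1: $36,582 × 6/21 = $10,452. Book value $27,130.
Year 2: $36,582 × 5/21 = $8,710. Book value $18,420.
Year 3: $36,582 × 4/21 = $6,968. Book value $11,452.
Year 4: $36,582 × 3/21 = $5,226. Book value $6,226.
Accumulated through year 4 = $37,582 − $6,226 = $31,356.

$31,356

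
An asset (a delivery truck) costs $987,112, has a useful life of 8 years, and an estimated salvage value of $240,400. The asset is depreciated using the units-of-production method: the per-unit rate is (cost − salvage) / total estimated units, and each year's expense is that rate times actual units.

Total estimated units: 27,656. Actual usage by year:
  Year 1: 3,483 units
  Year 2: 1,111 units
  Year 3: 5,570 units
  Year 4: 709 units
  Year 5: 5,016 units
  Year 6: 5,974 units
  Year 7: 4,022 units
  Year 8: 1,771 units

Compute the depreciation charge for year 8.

Depreciable base = $987,112 − $240,400 = $746,712.
Rate = $746,712 / 27,656 units = $27 per unit.
Year 1: 3,483 × $27 = $94,041. Book value $893,071.
Year 2: 1,111 × $27 = $29,997. Book value $863,074.
Year 3: 5,570 × $27 = $150,390. Book value $712,684.
Year 4: 709 × $27 = $19,143. Book value $693,541.
Year 5: 5,016 × $27 = $135,432. Book value $558,109.
Year 6: 5,974 × $27 = $161,298. Book value $396,811.
Year 7: 4,022 × $27 = $108,594. Book value $288,217.
Year 8: 1,771 × $27 = $47,817. Book value $240,400.

$47,817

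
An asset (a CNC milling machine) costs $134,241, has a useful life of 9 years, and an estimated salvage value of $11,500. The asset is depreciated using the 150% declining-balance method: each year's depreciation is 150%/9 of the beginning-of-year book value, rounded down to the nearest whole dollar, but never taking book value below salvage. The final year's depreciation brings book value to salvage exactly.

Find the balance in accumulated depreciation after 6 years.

Depreciable base = $134,241 − $11,500 = $122,741.
Year 1: ⌊$134,241 × 150%/9⌋ = $22,373. Book value $111,868.
Year 2: ⌊$111,868 × 150%/9⌋ = $18,644. Book value $93,224.
Year 3: ⌊$93,224 × 150%/9⌋ = $15,537. Book value $77,687.
Year 4: ⌊$77,687 × 150%/9⌋ = $12,947. Book value $64,740.
Year 5: ⌊$64,740 × 150%/9⌋ = $10,790. Book value $53,950.
Year 6: ⌊$53,950 × 150%/9⌋ = $8,991. Book value $44,959.
Accumulated through year 6 = $134,241 − $44,959 = $89,282.

$89,282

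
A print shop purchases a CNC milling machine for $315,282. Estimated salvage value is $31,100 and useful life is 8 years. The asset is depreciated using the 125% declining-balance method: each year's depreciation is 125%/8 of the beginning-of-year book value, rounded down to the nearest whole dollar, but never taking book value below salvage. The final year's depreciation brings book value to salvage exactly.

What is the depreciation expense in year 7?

Depreciable base = $315,282 − $31,100 = $284,182.
Year 1: ⌊$315,282 × 125%/8⌋ = $49,262. Book value $266,020.
Year 2: ⌊$266,020 × 125%/8⌋ = $41,565. Book value $224,455.
Year 3: ⌊$224,455 × 125%/8⌋ = $35,071. Book value $189,384.
Year 4: ⌊$189,384 × 125%/8⌋ = $29,591. Book value $159,793.
Year 5: ⌊$159,793 × 125%/8⌋ = $24,967. Book value $134,826.
Year 6: ⌊$134,826 × 125%/8⌋ = $21,066. Book value $113,760.
Year 7: ⌊$113,760 × 125%/8⌋ = $17,775. Book value $95,985.

$17,775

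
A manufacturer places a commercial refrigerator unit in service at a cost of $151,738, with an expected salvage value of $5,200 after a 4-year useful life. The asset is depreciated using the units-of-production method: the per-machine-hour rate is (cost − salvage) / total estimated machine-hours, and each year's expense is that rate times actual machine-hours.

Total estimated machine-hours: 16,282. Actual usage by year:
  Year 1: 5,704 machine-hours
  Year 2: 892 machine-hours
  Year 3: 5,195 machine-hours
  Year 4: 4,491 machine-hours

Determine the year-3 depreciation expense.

$46,755

Depreciable base = $151,738 − $5,200 = $146,538.
Rate = $146,538 / 16,282 machine-hours = $9 per machine-hour.
Year 1: 5,704 × $9 = $51,336. Book value $100,402.
Year 2: 892 × $9 = $8,028. Book value $92,374.
Year 3: 5,195 × $9 = $46,755. Book value $45,619.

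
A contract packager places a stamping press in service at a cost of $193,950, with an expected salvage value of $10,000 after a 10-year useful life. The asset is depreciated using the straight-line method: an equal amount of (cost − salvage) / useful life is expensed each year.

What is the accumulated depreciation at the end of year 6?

$110,370

Depreciable base = $193,950 − $10,000 = $183,950.
Annual expense = $183,950 / 10 = $18,395.
End of year 1: book value $175,555.
End of year 2: book value $157,160.
End of year 3: book value $138,765.
End of year 4: book value $120,370.
End of year 5: book value $101,975.
End of year 6: book value $83,580.
Accumulated through year 6 = $193,950 − $83,580 = $110,370.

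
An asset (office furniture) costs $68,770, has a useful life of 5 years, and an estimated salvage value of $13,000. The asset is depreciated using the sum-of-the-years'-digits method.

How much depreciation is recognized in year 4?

Depreciable base = $68,770 − $13,000 = $55,770.
Sum of the years' digits = 5+4+3+2+1 = 15.
Year 1: $55,770 × 5/15 = $18,590. Book value $50,180.
Year 2: $55,770 × 4/15 = $14,872. Book value $35,308.
Year 3: $55,770 × 3/15 = $11,154. Book value $24,154.
Year 4: $55,770 × 2/15 = $7,436. Book value $16,718.

$7,436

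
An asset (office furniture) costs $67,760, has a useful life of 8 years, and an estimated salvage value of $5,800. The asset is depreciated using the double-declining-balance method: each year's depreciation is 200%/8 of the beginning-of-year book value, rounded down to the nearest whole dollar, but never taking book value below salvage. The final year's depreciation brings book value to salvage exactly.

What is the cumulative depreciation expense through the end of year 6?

$55,699

Depreciable base = $67,760 − $5,800 = $61,960.
Year 1: ⌊$67,760 × 200%/8⌋ = $16,940. Book value $50,820.
Year 2: ⌊$50,820 × 200%/8⌋ = $12,705. Book value $38,115.
Year 3: ⌊$38,115 × 200%/8⌋ = $9,528. Book value $28,587.
Year 4: ⌊$28,587 × 200%/8⌋ = $7,146. Book value $21,441.
Year 5: ⌊$21,441 × 200%/8⌋ = $5,360. Book value $16,081.
Year 6: ⌊$16,081 × 200%/8⌋ = $4,020. Book value $12,061.
Accumulated through year 6 = $67,760 − $12,061 = $55,699.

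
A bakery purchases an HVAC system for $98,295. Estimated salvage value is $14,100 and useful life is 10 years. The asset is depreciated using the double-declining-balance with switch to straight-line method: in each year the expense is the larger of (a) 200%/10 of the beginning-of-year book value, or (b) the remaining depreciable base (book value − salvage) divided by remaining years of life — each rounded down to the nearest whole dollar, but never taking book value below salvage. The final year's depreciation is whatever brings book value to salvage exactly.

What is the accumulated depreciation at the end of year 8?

Depreciable base = $98,295 − $14,100 = $84,195.
Year 1: DB = ⌊$98,295 × 200%/10⌋ = $19,659; SL = ⌊$84,195/10⌋ = $8,419 → take DB $19,659. Book value $78,636.
Year 2: DB = ⌊$78,636 × 200%/10⌋ = $15,727; SL = ⌊$64,536/9⌋ = $7,170 → take DB $15,727. Book value $62,909.
Year 3: DB = ⌊$62,909 × 200%/10⌋ = $12,581; SL = ⌊$48,809/8⌋ = $6,101 → take DB $12,581. Book value $50,328.
Year 4: DB = ⌊$50,328 × 200%/10⌋ = $10,065; SL = ⌊$36,228/7⌋ = $5,175 → take DB $10,065. Book value $40,263.
Year 5: DB = ⌊$40,263 × 200%/10⌋ = $8,052; SL = ⌊$26,163/6⌋ = $4,360 → take DB $8,052. Book value $32,211.
Year 6: DB = ⌊$32,211 × 200%/10⌋ = $6,442; SL = ⌊$18,111/5⌋ = $3,622 → take DB $6,442. Book value $25,769.
Year 7: DB = ⌊$25,769 × 200%/10⌋ = $5,153; SL = ⌊$11,669/4⌋ = $2,917 → take DB $5,153. Book value $20,616.
Year 8: DB = ⌊$20,616 × 200%/10⌋ = $4,123; SL = ⌊$6,516/3⌋ = $2,172 → take DB $4,123. Book value $16,493.
Accumulated through year 8 = $98,295 − $16,493 = $81,802.

$81,802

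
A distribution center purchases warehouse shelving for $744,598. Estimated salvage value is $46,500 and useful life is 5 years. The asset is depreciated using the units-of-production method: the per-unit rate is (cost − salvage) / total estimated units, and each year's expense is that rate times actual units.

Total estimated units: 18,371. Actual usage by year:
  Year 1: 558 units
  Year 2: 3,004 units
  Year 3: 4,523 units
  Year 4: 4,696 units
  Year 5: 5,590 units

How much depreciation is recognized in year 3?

$171,874

Depreciable base = $744,598 − $46,500 = $698,098.
Rate = $698,098 / 18,371 units = $38 per unit.
Year 1: 558 × $38 = $21,204. Book value $723,394.
Year 2: 3,004 × $38 = $114,152. Book value $609,242.
Year 3: 4,523 × $38 = $171,874. Book value $437,368.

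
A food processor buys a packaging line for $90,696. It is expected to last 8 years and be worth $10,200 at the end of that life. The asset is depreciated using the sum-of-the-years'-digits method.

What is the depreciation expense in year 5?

$8,944

Depreciable base = $90,696 − $10,200 = $80,496.
Sum of the years' digits = 8+7+6+5+4+3+2+1 = 36.
Year 1: $80,496 × 8/36 = $17,888. Book value $72,808.
Year 2: $80,496 × 7/36 = $15,652. Book value $57,156.
Year 3: $80,496 × 6/36 = $13,416. Book value $43,740.
Year 4: $80,496 × 5/36 = $11,180. Book value $32,560.
Year 5: $80,496 × 4/36 = $8,944. Book value $23,616.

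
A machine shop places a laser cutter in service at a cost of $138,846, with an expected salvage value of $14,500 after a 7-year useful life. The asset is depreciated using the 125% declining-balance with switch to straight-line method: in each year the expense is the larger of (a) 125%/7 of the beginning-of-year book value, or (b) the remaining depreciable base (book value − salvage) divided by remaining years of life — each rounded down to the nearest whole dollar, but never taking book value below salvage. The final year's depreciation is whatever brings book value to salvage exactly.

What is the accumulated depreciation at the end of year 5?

Depreciable base = $138,846 − $14,500 = $124,346.
Year 1: DB = ⌊$138,846 × 125%/7⌋ = $24,793; SL = ⌊$124,346/7⌋ = $17,763 → take DB $24,793. Book value $114,053.
Year 2: DB = ⌊$114,053 × 125%/7⌋ = $20,366; SL = ⌊$99,553/6⌋ = $16,592 → take DB $20,366. Book value $93,687.
Year 3: DB = ⌊$93,687 × 125%/7⌋ = $16,729; SL = ⌊$79,187/5⌋ = $15,837 → take DB $16,729. Book value $76,958.
Year 4: DB = ⌊$76,958 × 125%/7⌋ = $13,742; SL = ⌊$62,458/4⌋ = $15,614 → take SL $15,614. Book value $61,344.
Year 5: DB = ⌊$61,344 × 125%/7⌋ = $10,954; SL = ⌊$46,844/3⌋ = $15,614 → take SL $15,614. Book value $45,730.
Accumulated through year 5 = $138,846 − $45,730 = $93,116.

$93,116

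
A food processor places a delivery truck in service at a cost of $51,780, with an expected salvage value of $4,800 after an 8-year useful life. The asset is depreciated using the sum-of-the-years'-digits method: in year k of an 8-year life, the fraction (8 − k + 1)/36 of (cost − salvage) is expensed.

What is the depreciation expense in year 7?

Depreciable base = $51,780 − $4,800 = $46,980.
Sum of the years' digits = 8+7+6+5+4+3+2+1 = 36.
Year 1: $46,980 × 8/36 = $10,440. Book value $41,340.
Year 2: $46,980 × 7/36 = $9,135. Book value $32,205.
Year 3: $46,980 × 6/36 = $7,830. Book value $24,375.
Year 4: $46,980 × 5/36 = $6,525. Book value $17,850.
Year 5: $46,980 × 4/36 = $5,220. Book value $12,630.
Year 6: $46,980 × 3/36 = $3,915. Book value $8,715.
Year 7: $46,980 × 2/36 = $2,610. Book value $6,105.

$2,610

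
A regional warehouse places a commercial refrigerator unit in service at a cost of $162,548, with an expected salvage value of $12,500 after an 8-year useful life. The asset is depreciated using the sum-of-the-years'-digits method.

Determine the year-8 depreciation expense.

Depreciable base = $162,548 − $12,500 = $150,048.
Sum of the years' digits = 8+7+6+5+4+3+2+1 = 36.
Year 1: $150,048 × 8/36 = $33,344. Book value $129,204.
Year 2: $150,048 × 7/36 = $29,176. Book value $100,028.
Year 3: $150,048 × 6/36 = $25,008. Book value $75,020.
Year 4: $150,048 × 5/36 = $20,840. Book value $54,180.
Year 5: $150,048 × 4/36 = $16,672. Book value $37,508.
Year 6: $150,048 × 3/36 = $12,504. Book value $25,004.
Year 7: $150,048 × 2/36 = $8,336. Book value $16,668.
Year 8: $150,048 × 1/36 = $4,168. Book value $12,500.

$4,168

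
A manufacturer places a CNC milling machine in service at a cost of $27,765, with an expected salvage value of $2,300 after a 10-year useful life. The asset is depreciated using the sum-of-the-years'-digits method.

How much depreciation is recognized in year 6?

Depreciable base = $27,765 − $2,300 = $25,465.
Sum of the years' digits = 10+9+8+7+6+5+4+3+2+1 = 55.
Year 1: $25,465 × 10/55 = $4,630. Book value $23,135.
Year 2: $25,465 × 9/55 = $4,167. Book value $18,968.
Year 3: $25,465 × 8/55 = $3,704. Book value $15,264.
Year 4: $25,465 × 7/55 = $3,241. Book value $12,023.
Year 5: $25,465 × 6/55 = $2,778. Book value $9,245.
Year 6: $25,465 × 5/55 = $2,315. Book value $6,930.

$2,315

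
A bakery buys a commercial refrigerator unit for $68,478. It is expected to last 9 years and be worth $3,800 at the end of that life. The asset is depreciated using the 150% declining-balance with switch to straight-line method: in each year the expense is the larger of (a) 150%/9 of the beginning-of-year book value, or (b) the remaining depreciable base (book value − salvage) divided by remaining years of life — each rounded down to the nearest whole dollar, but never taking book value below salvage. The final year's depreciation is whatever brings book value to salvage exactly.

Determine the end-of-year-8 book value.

$9,645

Depreciable base = $68,478 − $3,800 = $64,678.
Year 1: DB = ⌊$68,478 × 150%/9⌋ = $11,413; SL = ⌊$64,678/9⌋ = $7,186 → take DB $11,413. Book value $57,065.
Year 2: DB = ⌊$57,065 × 150%/9⌋ = $9,510; SL = ⌊$53,265/8⌋ = $6,658 → take DB $9,510. Book value $47,555.
Year 3: DB = ⌊$47,555 × 150%/9⌋ = $7,925; SL = ⌊$43,755/7⌋ = $6,250 → take DB $7,925. Book value $39,630.
Year 4: DB = ⌊$39,630 × 150%/9⌋ = $6,605; SL = ⌊$35,830/6⌋ = $5,971 → take DB $6,605. Book value $33,025.
Year 5: DB = ⌊$33,025 × 150%/9⌋ = $5,504; SL = ⌊$29,225/5⌋ = $5,845 → take SL $5,845. Book value $27,180.
Year 6: DB = ⌊$27,180 × 150%/9⌋ = $4,530; SL = ⌊$23,380/4⌋ = $5,845 → take SL $5,845. Book value $21,335.
Year 7: DB = ⌊$21,335 × 150%/9⌋ = $3,555; SL = ⌊$17,535/3⌋ = $5,845 → take SL $5,845. Book value $15,490.
Year 8: DB = ⌊$15,490 × 150%/9⌋ = $2,581; SL = ⌊$11,690/2⌋ = $5,845 → take SL $5,845. Book value $9,645.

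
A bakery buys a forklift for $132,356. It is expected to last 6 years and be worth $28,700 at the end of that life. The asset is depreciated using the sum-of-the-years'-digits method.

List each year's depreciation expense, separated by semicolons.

Depreciable base = $132,356 − $28,700 = $103,656.
Sum of the years' digits = 6+5+4+3+2+1 = 21.
Year 1: $103,656 × 6/21 = $29,616. Book value $102,740.
Year 2: $103,656 × 5/21 = $24,680. Book value $78,060.
Year 3: $103,656 × 4/21 = $19,744. Book value $58,316.
Year 4: $103,656 × 3/21 = $14,808. Book value $43,508.
Year 5: $103,656 × 2/21 = $9,872. Book value $33,636.
Year 6: $103,656 × 1/21 = $4,936. Book value $28,700.

$29,616; $24,680; $19,744; $14,808; $9,872; $4,936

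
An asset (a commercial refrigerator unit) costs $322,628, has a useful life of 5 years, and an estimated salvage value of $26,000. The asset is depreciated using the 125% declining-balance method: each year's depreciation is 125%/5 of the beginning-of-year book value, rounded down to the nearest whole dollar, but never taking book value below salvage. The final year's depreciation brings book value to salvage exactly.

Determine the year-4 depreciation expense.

Depreciable base = $322,628 − $26,000 = $296,628.
Year 1: ⌊$322,628 × 125%/5⌋ = $80,657. Book value $241,971.
Year 2: ⌊$241,971 × 125%/5⌋ = $60,492. Book value $181,479.
Year 3: ⌊$181,479 × 125%/5⌋ = $45,369. Book value $136,110.
Year 4: ⌊$136,110 × 125%/5⌋ = $34,027. Book value $102,083.

$34,027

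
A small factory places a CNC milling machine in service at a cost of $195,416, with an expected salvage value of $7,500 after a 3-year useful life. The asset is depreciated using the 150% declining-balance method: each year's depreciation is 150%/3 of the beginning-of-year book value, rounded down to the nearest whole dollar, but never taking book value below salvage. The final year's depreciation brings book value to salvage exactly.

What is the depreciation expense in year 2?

Depreciable base = $195,416 − $7,500 = $187,916.
Year 1: ⌊$195,416 × 150%/3⌋ = $97,708. Book value $97,708.
Year 2: ⌊$97,708 × 150%/3⌋ = $48,854. Book value $48,854.

$48,854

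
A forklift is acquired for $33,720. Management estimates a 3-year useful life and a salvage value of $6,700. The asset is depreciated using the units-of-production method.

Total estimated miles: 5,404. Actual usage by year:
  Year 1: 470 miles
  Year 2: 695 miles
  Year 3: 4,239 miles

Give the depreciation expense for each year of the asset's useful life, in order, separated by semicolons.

Depreciable base = $33,720 − $6,700 = $27,020.
Rate = $27,020 / 5,404 miles = $5 per mile.
Year 1: 470 × $5 = $2,350. Book value $31,370.
Year 2: 695 × $5 = $3,475. Book value $27,895.
Year 3: 4,239 × $5 = $21,195. Book value $6,700.

$2,350; $3,475; $21,195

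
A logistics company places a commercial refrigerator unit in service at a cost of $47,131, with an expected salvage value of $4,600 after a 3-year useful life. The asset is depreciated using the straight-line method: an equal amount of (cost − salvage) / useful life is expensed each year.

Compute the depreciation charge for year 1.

$14,177

Depreciable base = $47,131 − $4,600 = $42,531.
Annual expense = $42,531 / 3 = $14,177.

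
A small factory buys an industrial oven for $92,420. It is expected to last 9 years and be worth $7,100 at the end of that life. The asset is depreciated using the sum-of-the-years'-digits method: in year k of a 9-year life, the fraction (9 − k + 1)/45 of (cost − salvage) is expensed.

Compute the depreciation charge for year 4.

Depreciable base = $92,420 − $7,100 = $85,320.
Sum of the years' digits = 9+8+7+6+5+4+3+2+1 = 45.
Year 1: $85,320 × 9/45 = $17,064. Book value $75,356.
Year 2: $85,320 × 8/45 = $15,168. Book value $60,188.
Year 3: $85,320 × 7/45 = $13,272. Book value $46,916.
Year 4: $85,320 × 6/45 = $11,376. Book value $35,540.

$11,376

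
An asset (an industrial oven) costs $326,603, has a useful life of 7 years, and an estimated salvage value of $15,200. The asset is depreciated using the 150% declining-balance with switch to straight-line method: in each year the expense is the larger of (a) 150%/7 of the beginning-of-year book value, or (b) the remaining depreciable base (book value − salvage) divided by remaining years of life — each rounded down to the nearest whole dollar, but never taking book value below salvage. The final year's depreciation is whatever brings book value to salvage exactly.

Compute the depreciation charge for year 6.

$35,806

Depreciable base = $326,603 − $15,200 = $311,403.
Year 1: DB = ⌊$326,603 × 150%/7⌋ = $69,986; SL = ⌊$311,403/7⌋ = $44,486 → take DB $69,986. Book value $256,617.
Year 2: DB = ⌊$256,617 × 150%/7⌋ = $54,989; SL = ⌊$241,417/6⌋ = $40,236 → take DB $54,989. Book value $201,628.
Year 3: DB = ⌊$201,628 × 150%/7⌋ = $43,206; SL = ⌊$186,428/5⌋ = $37,285 → take DB $43,206. Book value $158,422.
Year 4: DB = ⌊$158,422 × 150%/7⌋ = $33,947; SL = ⌊$143,222/4⌋ = $35,805 → take SL $35,805. Book value $122,617.
Year 5: DB = ⌊$122,617 × 150%/7⌋ = $26,275; SL = ⌊$107,417/3⌋ = $35,805 → take SL $35,805. Book value $86,812.
Year 6: DB = ⌊$86,812 × 150%/7⌋ = $18,602; SL = ⌊$71,612/2⌋ = $35,806 → take SL $35,806. Book value $51,006.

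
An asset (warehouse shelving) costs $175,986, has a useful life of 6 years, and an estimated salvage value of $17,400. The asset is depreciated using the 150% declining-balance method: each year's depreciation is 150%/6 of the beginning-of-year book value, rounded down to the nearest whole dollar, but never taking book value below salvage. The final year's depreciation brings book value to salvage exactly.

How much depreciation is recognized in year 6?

$24,363

Depreciable base = $175,986 − $17,400 = $158,586.
Year 1: ⌊$175,986 × 150%/6⌋ = $43,996. Book value $131,990.
Year 2: ⌊$131,990 × 150%/6⌋ = $32,997. Book value $98,993.
Year 3: ⌊$98,993 × 150%/6⌋ = $24,748. Book value $74,245.
Year 4: ⌊$74,245 × 150%/6⌋ = $18,561. Book value $55,684.
Year 5: ⌊$55,684 × 150%/6⌋ = $13,921. Book value $41,763.
Year 6 (final): $41,763 − $17,400 = $24,363. Book value $17,400.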